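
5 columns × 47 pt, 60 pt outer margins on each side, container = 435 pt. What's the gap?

Take off 120 pt of margins, leaving 315 pt.
5 columns take 5·47 = 235 pt; remaining 80 splits into 4 gaps.
g = 80 / 4 = 20 pt.

20 pt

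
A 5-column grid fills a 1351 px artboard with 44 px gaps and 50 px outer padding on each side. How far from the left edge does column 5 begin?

1086 px

Take off 100 px of margins, leaving 1251 px.
5 columns + 4 gaps: 5c + 4·44 = 1251.
5c = 1251 − 176 = 1075, so c = 215 px.
Before column 5: the margin + 4 columns + 4 gaps.
Offset = 50 + 4·(215 + 44) = 50 + 1036 = 1086 px.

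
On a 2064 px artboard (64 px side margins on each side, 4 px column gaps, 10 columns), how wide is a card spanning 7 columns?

1354 px

Content width = 2064 − 2·64 = 1936 px.
Subtracting 9 column gaps of 4 leaves 1900 for 10 columns, so c = 190 px.
7-column span = 7·190 + 6·4 = 1354 px.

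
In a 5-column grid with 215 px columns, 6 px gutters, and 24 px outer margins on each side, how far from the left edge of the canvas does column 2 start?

Before column 2: the margin + 1 column + 1 gutter.
Offset = 24 + 1·(215 + 6) = 24 + 221 = 245 px.

245 px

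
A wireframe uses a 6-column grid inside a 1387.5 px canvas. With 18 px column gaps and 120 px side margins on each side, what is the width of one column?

176.25 px

Inside the margins: 1387.5 − 240 = 1147.5 px.
6 columns + 5 column gaps: 6c + 5·18 = 1147.5.
6c = 1147.5 − 90 = 1057.5, so c = 176.25 px.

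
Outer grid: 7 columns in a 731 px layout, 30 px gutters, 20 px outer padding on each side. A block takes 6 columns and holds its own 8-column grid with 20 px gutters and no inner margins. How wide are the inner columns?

Take off 40 px of margins, leaving 691 px.
Subtracting 6 gutters of 30 leaves 511 for 7 columns, so c = 73 px.
6 columns plus 5 gutters: 438 + 150 = 588 px.
8 columns + 7 gutters: 8d + 7·20 = 588.
8d = 588 − 140 = 448, so d = 56 px.

56 px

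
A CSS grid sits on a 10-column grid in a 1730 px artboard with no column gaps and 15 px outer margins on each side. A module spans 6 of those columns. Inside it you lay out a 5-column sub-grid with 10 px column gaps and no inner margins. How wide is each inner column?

196 px

Subtract both margins: 1730 − 2·15 = 1700 px.
10c = 1700 → c = 170 px.
6-column span = 6·170 = 1020 px.
5 columns + 4 column gaps: 5d + 4·10 = 1020.
5d = 1020 − 40 = 980, so d = 196 px.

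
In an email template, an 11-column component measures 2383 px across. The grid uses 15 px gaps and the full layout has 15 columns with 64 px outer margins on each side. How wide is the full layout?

Subtracting 10 gaps of 15 leaves 2233 for 11 columns, so c = 203 px.
Layout = 2·64 + 15·203 + 14·15 = 128 + 3045 + 210 = 3383 px.

3383 px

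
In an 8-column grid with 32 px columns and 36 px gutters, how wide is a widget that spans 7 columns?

440 px

7 columns plus 6 gutters: 224 + 216 = 440 px.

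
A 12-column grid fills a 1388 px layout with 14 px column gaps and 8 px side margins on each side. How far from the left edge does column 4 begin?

354.5 px

Inside the margins: 1388 − 16 = 1372 px.
1372 − 11·14 = 1218; ÷12 gives c = 101.5 px.
Each column+gutter stride is 115.5 px; 3 of them past the 8 px margin is 8 + 346.5 = 354.5 px.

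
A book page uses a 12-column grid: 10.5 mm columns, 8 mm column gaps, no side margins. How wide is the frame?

Total width: 12·10.5 + 11·8 = 214 mm.

214 mm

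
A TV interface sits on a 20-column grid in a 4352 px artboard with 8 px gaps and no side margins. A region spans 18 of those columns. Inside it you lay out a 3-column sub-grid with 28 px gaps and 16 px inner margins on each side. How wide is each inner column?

20c + 19·8 = 4352 → 20c = 4200 → c = 210 px.
Span of 18: 18·210 + 17·8 = 3780 + 136 = 3916 px.
Inner content = 3916 − 2·16 = 3884 px.
3d + 2·28 = 3884 → 3d = 3828 → d = 1276 px.

1276 px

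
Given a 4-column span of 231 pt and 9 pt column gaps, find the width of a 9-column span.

231 − 3·9 = 204; ÷4 gives c = 51 pt.
Span of 9: 9·51 + 8·9 = 459 + 72 = 531 pt.

531 pt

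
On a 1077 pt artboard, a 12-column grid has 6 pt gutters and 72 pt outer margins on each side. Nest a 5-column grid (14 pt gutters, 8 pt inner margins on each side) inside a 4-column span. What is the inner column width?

Take off 144 pt of margins, leaving 933 pt.
Subtracting 11 gutters of 6 leaves 867 for 12 columns, so c = 72.25 pt.
Span of 4: 4·72.25 + 3·6 = 289 + 18 = 307 pt.
Inner content = 307 − 2·8 = 291 pt.
5 columns + 4 gutters: 5d + 4·14 = 291.
5d = 291 − 56 = 235, so d = 47 pt.

47 pt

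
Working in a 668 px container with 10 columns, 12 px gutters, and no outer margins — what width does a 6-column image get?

396 px

10c + 9·12 = 668 → 10c = 560 → c = 56 px.
6-column span = 6·56 + 5·12 = 396 px.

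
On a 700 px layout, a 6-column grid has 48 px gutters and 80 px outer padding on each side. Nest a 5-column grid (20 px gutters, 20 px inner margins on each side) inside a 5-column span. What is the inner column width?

64.4 px

Outer content = 700 − 2·80 = 540 px.
6 columns + 5 gutters: 6c + 5·48 = 540.
6c = 540 − 240 = 300, so c = 50 px.
5 columns plus 4 gutters: 250 + 192 = 442 px.
Inner content = 442 − 2·20 = 402 px.
402 − 4·20 = 322; ÷5 gives d = 64.4 px.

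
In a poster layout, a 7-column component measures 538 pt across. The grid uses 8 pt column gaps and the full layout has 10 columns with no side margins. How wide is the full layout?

772 pt

538 − 6·8 = 490; ÷7 gives c = 70 pt.
Summing: 700 + 72 = 772 pt.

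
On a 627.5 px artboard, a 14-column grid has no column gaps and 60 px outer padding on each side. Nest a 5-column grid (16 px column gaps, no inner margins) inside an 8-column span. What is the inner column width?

Take off 120 px of margins, leaving 507.5 px.
507.5 / 14 = 36.25 px per column.
8-column span = 8·36.25 = 290 px.
Subtracting 4 column gaps of 16 leaves 226 for 5 columns, so d = 45.2 px.

45.2 px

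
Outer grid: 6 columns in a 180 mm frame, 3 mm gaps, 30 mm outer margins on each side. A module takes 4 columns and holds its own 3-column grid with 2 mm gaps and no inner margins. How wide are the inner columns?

Take off 60 mm of margins, leaving 120 mm.
Subtracting 5 gaps of 3 leaves 105 for 6 columns, so c = 17.5 mm.
Span of 4: 4·17.5 + 3·3 = 70 + 9 = 79 mm.
3d + 2·2 = 79 → 3d = 75 → d = 25 mm.

25 mm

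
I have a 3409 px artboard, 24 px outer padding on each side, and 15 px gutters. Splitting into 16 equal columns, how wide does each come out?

196 px

Inside the margins: 3409 − 48 = 3361 px.
16 columns + 15 gutters: 16c + 15·15 = 3361.
16c = 3361 − 225 = 3136, so c = 196 px.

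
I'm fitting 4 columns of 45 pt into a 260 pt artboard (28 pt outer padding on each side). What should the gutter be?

Inside the margins: 260 − 56 = 204 pt.
Columns use 180 pt, leaving 24 pt across 3 gutters = 8 pt each.

8 pt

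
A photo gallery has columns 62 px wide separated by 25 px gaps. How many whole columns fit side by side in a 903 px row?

10 columns

Each extra column adds 62 + 25 = 87 px.
(903 + 25) / 87 = 10.67, so 10 columns fit.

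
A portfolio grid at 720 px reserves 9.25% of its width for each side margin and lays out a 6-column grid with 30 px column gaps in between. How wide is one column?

720 × (1 − 2·9.25%) = 720 × 81.5% = 586.8 px for the columns.
586.8 − 5·30 = 436.8; ÷6 gives c = 72.8 px.

72.8 px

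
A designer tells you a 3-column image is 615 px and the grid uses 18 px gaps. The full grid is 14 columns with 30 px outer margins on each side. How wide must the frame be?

Subtracting 2 gaps of 18 leaves 579 for 3 columns, so c = 193 px.
Total width: 2·30 + 14·193 + 13·18 = 2996 px.

2996 px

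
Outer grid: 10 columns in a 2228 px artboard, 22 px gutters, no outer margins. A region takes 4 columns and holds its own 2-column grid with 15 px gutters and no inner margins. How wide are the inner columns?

431.5 px

10c + 9·22 = 2228 → 10c = 2030 → c = 203 px.
4-column span = 4·203 + 3·22 = 878 px.
878 − 1·15 = 863; ÷2 gives d = 431.5 px.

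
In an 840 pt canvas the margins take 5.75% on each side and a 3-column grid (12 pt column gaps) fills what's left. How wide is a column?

239.8 pt

840 × (1 − 2·5.75%) = 840 × 88.5% = 743.4 pt for the columns.
743.4 − 2·12 = 719.4; ÷3 gives c = 239.8 pt.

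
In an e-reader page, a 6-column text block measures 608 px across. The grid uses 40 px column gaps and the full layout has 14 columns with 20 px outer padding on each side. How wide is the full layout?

Subtracting 5 column gaps of 40 leaves 408 for 6 columns, so c = 68 px.
Adding margins, columns and gutters: 40 + 952 + 520 = 1512 px.

1512 px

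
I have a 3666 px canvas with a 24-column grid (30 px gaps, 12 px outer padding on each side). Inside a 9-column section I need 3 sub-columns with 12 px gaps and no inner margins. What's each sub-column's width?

441 px

Take off 24 px of margins, leaving 3642 px.
Subtracting 23 gaps of 30 leaves 2952 for 24 columns, so c = 123 px.
Span of 9: 9·123 + 8·30 = 1107 + 240 = 1347 px.
1347 − 2·12 = 1323; ÷3 gives d = 441 px.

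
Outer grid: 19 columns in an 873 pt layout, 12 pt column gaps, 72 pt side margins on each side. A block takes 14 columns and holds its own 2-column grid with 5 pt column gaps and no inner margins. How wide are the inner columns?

264.5 pt

Inside the margins: 873 − 144 = 729 pt.
Subtracting 18 column gaps of 12 leaves 513 for 19 columns, so c = 27 pt.
14 columns plus 13 column gaps: 378 + 156 = 534 pt.
Subtracting 1 column gap of 5 leaves 529 for 2 columns, so d = 264.5 pt.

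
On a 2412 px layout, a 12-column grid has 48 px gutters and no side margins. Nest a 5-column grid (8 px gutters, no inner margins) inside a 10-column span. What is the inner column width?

394 px

12 columns + 11 gutters: 12c + 11·48 = 2412.
12c = 2412 − 528 = 1884, so c = 157 px.
10 columns plus 9 gutters: 1570 + 432 = 2002 px.
5 columns + 4 gutters: 5d + 4·8 = 2002.
5d = 2002 − 32 = 1970, so d = 394 px.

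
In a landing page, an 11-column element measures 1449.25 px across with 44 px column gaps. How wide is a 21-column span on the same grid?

Subtracting 10 column gaps of 44 leaves 1009.25 for 11 columns, so c = 91.75 px.
Span of 21: 21·91.75 + 20·44 = 1926.75 + 880 = 2806.75 px.

2806.75 px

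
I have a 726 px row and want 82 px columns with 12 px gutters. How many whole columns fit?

7 columns

Each extra column adds 82 + 12 = 94 px.
(726 + 12) / 94 = 7.85, so 7 columns fit.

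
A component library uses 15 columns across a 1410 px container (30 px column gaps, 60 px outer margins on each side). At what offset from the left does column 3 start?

236 px

Content = 1410 − 2·60 = 1290 px.
1290 − 14·30 = 870; ÷15 gives c = 58 px.
Column 3 starts at margin + 2·(column + gutter) = 60 + 2·88 = 236 px.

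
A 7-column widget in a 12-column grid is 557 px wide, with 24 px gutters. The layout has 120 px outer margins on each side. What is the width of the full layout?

1212 px

7 columns + 6 gutters: 7c + 6·24 = 557.
7c = 557 − 144 = 413, so c = 59 px.
Layout = 2·120 + 12·59 + 11·24 = 240 + 708 + 264 = 1212 px.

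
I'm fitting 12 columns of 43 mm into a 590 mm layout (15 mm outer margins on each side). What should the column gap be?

4 mm

Take off 30 mm of margins, leaving 560 mm.
12·43 + 11g = 560 → 11g = 44 → g = 4 mm.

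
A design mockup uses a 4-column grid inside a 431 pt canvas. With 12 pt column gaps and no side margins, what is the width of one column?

Subtracting 3 column gaps of 12 leaves 395 for 4 columns, so c = 98.75 pt.

98.75 pt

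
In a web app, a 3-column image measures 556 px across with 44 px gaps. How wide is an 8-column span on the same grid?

1556 px

3 columns + 2 gaps: 3c + 2·44 = 556.
3c = 556 − 88 = 468, so c = 156 px.
8 columns plus 7 gaps: 1248 + 308 = 1556 px.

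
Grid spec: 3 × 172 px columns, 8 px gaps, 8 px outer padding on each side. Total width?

Frame = 2·8 + 3·172 + 2·8 = 16 + 516 + 16 = 548 px.

548 px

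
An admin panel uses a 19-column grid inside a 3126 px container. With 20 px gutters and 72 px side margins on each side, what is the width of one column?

Take off 144 px of margins, leaving 2982 px.
19 columns + 18 gutters: 19c + 18·20 = 2982.
19c = 2982 − 360 = 2622, so c = 138 px.

138 px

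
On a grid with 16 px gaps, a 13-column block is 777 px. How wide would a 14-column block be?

838 px

777 − 12·16 = 585; ÷13 gives c = 45 px.
14 columns plus 13 gaps: 630 + 208 = 838 px.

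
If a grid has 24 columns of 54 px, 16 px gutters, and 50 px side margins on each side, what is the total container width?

Adding margins, columns and gutters: 100 + 1296 + 368 = 1764 px.

1764 px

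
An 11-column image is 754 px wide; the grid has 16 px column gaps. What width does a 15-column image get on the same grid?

11c + 10·16 = 754 → 11c = 594 → c = 54 px.
15-column span = 15·54 + 14·16 = 1034 px.

1034 px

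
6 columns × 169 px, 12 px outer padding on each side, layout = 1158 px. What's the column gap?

24 px

Subtract both margins: 1158 − 2·12 = 1134 px.
6 columns take 6·169 = 1014 px; remaining 120 splits into 5 column gaps.
g = 120 / 5 = 24 px.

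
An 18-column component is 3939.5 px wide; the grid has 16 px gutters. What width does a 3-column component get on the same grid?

3939.5 − 17·16 = 3667.5; ÷18 gives c = 203.75 px.
3-column span = 3·203.75 + 2·16 = 643.25 px.

643.25 px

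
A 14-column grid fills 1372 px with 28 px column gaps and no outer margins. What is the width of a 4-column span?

372 px

Subtracting 13 column gaps of 28 leaves 1008 for 14 columns, so c = 72 px.
4-column span = 4·72 + 3·28 = 372 px.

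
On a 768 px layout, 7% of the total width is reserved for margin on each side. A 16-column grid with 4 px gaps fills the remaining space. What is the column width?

Margins: 7% × 768 = 53.76 px each, so content = 768 − 107.52 = 660.48 px.
16 columns + 15 gaps: 16c + 15·4 = 660.48.
16c = 660.48 − 60 = 600.48, so c = 37.53 px.

37.53 px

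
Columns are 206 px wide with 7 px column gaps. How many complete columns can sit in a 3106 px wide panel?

14 columns

Each extra column adds 206 + 7 = 213 px.
(3106 + 7) / 213 = 14.62, so 14 columns fit.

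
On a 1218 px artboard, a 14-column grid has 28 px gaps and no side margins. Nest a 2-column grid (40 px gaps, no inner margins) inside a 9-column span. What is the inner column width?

366.5 px

14 columns + 13 gaps: 14c + 13·28 = 1218.
14c = 1218 − 364 = 854, so c = 61 px.
Span of 9: 9·61 + 8·28 = 549 + 224 = 773 px.
773 − 1·40 = 733; ÷2 gives d = 366.5 px.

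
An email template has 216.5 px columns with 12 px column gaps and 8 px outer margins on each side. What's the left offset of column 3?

465 px

Before column 3: the margin + 2 columns + 2 column gaps.
Offset = 8 + 2·(216.5 + 12) = 8 + 457 = 465 px.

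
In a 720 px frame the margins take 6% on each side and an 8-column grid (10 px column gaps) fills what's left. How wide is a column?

Each margin = 6% of 720 = 43.2 px; content = 720 − 2·43.2 = 633.6 px.
8 columns + 7 column gaps: 8c + 7·10 = 633.6.
8c = 633.6 − 70 = 563.6, so c = 70.45 px.

70.45 px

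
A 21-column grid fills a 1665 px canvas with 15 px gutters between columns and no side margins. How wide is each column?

65 px

21c + 20·15 = 1665 → 21c = 1365 → c = 65 px.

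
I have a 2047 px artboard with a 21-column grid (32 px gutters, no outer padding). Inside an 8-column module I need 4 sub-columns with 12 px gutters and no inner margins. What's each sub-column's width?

181 px

21 columns + 20 gutters: 21c + 20·32 = 2047.
21c = 2047 − 640 = 1407, so c = 67 px.
Span of 8: 8·67 + 7·32 = 536 + 224 = 760 px.
760 − 3·12 = 724; ÷4 gives d = 181 px.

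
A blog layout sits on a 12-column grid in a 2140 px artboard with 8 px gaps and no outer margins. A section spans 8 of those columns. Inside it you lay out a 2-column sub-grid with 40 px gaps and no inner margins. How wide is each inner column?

692 px

2140 − 11·8 = 2052; ÷12 gives c = 171 px.
Span of 8: 8·171 + 7·8 = 1368 + 56 = 1424 px.
2d + 1·40 = 1424 → 2d = 1384 → d = 692 px.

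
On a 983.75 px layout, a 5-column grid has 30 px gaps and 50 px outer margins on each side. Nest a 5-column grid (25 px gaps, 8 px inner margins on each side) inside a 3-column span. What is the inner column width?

Outer content = 983.75 − 2·50 = 883.75 px.
5c + 4·30 = 883.75 → 5c = 763.75 → c = 152.75 px.
3-column span = 3·152.75 + 2·30 = 518.25 px.
Inner content = 518.25 − 2·8 = 502.25 px.
502.25 − 4·25 = 402.25; ÷5 gives d = 80.45 px.

80.45 px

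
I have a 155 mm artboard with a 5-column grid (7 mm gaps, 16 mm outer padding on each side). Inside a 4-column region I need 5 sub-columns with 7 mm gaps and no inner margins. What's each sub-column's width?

Subtract both margins: 155 − 2·16 = 123 mm.
123 − 4·7 = 95; ÷5 gives c = 19 mm.
4-column span = 4·19 + 3·7 = 97 mm.
Subtracting 4 gaps of 7 leaves 69 for 5 columns, so d = 13.8 mm.

13.8 mm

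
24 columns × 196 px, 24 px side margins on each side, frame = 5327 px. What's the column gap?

Subtract both margins: 5327 − 2·24 = 5279 px.
24·196 + 23g = 5279 → 23g = 575 → g = 25 px.

25 px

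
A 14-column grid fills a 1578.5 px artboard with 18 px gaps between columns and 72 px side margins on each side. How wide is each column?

85.75 px

Inside the margins: 1578.5 − 144 = 1434.5 px.
14c + 13·18 = 1434.5 → 14c = 1200.5 → c = 85.75 px.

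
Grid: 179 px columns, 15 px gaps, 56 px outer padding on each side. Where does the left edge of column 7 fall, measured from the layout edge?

1220 px

Column 7 starts at margin + 6·(column + gutter) = 56 + 6·194 = 1220 px.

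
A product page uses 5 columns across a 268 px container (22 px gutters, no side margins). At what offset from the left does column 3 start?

5 columns + 4 gutters: 5c + 4·22 = 268.
5c = 268 − 88 = 180, so c = 36 px.
Each column+gutter stride is 58 px; with no margin, 2 of them is 116 px.

116 px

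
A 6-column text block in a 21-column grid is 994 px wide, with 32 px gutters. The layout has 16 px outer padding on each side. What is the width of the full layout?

3591 px

Subtracting 5 gutters of 32 leaves 834 for 6 columns, so c = 139 px.
Total width: 2·16 + 21·139 + 20·32 = 3591 px.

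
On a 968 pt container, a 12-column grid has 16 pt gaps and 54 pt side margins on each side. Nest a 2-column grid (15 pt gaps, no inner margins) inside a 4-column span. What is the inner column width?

130.5 pt

Take off 108 pt of margins, leaving 860 pt.
12c + 11·16 = 860 → 12c = 684 → c = 57 pt.
Span of 4: 4·57 + 3·16 = 228 + 48 = 276 pt.
2 columns + 1 gap: 2d + 1·15 = 276.
2d = 276 − 15 = 261, so d = 130.5 pt.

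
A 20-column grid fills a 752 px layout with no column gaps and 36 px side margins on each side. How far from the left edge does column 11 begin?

Inside the margins: 752 − 72 = 680 px.
680 / 20 = 34 px per column.
Each column+gutter stride is 34 px; 10 of them past the 36 px margin is 36 + 340 = 376 px.

376 px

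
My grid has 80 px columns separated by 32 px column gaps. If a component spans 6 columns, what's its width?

6-column span = 6·80 + 5·32 = 640 px.

640 px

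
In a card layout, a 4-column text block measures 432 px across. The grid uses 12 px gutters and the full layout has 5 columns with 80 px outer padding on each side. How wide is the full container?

703 px

4c + 3·12 = 432 → 4c = 396 → c = 99 px.
Container = 2·80 + 5·99 + 4·12 = 160 + 495 + 48 = 703 px.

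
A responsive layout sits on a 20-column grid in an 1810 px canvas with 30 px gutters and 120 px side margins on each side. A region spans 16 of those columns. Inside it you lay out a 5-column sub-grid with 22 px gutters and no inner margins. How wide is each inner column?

Take off 240 px of margins, leaving 1570 px.
20c + 19·30 = 1570 → 20c = 1000 → c = 50 px.
Span of 16: 16·50 + 15·30 = 800 + 450 = 1250 px.
Subtracting 4 gutters of 22 leaves 1162 for 5 columns, so d = 232.4 px.

232.4 px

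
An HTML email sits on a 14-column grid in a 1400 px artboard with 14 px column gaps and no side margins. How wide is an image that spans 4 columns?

14c + 13·14 = 1400 → 14c = 1218 → c = 87 px.
4 columns plus 3 column gaps: 348 + 42 = 390 px.

390 px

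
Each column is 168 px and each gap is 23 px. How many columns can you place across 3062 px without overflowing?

16 columns

Each extra column adds 168 + 23 = 191 px.
(3062 + 23) / 191 = 16.15, so 16 columns fit.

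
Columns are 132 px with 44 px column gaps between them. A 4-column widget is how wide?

660 px

4-column span = 4·132 + 3·44 = 660 px.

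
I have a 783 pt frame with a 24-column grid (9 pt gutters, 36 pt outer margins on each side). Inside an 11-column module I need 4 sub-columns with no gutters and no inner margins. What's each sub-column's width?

80.25 pt

Subtract both margins: 783 − 2·36 = 711 pt.
711 − 23·9 = 504; ÷24 gives c = 21 pt.
Span of 11: 11·21 + 10·9 = 231 + 90 = 321 pt.
4d = 321 → d = 80.25 pt.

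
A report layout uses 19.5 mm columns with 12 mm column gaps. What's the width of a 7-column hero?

208.5 mm

Span of 7: 7·19.5 + 6·12 = 136.5 + 72 = 208.5 mm.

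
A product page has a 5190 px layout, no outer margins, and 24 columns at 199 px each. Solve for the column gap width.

Columns use 4776 px, leaving 414 px across 23 column gaps = 18 px each.

18 px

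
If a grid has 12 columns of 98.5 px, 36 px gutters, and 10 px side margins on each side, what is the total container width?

1598 px

Container = 2·10 + 12·98.5 + 11·36 = 20 + 1182 + 396 = 1598 px.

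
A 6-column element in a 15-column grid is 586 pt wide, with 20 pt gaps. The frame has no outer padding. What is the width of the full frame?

586 − 5·20 = 486; ÷6 gives c = 81 pt.
Summing: 1215 + 280 = 1495 pt.

1495 pt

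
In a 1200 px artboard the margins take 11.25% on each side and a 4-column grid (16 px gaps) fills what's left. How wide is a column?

220.5 px

Margins: 11.25% × 1200 = 135 px each, so content = 1200 − 270 = 930 px.
4 columns + 3 gaps: 4c + 3·16 = 930.
4c = 930 − 48 = 882, so c = 220.5 px.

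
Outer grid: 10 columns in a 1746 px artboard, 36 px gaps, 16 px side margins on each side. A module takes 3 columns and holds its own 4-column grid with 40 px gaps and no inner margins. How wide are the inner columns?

Take off 32 px of margins, leaving 1714 px.
1714 − 9·36 = 1390; ÷10 gives c = 139 px.
Span of 3: 3·139 + 2·36 = 417 + 72 = 489 px.
4d + 3·40 = 489 → 4d = 369 → d = 92.25 px.

92.25 px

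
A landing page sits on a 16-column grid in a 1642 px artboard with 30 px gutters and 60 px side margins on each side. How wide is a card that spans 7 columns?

Inside the margins: 1642 − 120 = 1522 px.
1522 − 15·30 = 1072; ÷16 gives c = 67 px.
7-column span = 7·67 + 6·30 = 649 px.

649 px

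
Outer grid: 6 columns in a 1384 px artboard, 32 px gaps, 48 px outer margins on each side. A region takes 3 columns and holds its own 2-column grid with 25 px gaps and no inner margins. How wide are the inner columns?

Take off 96 px of margins, leaving 1288 px.
Subtracting 5 gaps of 32 leaves 1128 for 6 columns, so c = 188 px.
3-column span = 3·188 + 2·32 = 628 px.
628 − 1·25 = 603; ÷2 gives d = 301.5 px.

301.5 px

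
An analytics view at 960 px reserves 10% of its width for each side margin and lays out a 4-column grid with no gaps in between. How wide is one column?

192 px

Each margin = 10% of 960 = 96 px; content = 960 − 2·96 = 768 px.
With no gaps, each column is 768/4 = 192 px.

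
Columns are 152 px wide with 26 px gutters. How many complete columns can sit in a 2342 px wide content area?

13 columns

Each extra column adds 152 + 26 = 178 px.
(2342 + 26) / 178 = 13.30, so 13 columns fit.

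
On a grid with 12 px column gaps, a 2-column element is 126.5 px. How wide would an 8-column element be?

542 px

Subtracting 1 column gap of 12 leaves 114.5 for 2 columns, so c = 57.25 px.
Span of 8: 8·57.25 + 7·12 = 458 + 84 = 542 px.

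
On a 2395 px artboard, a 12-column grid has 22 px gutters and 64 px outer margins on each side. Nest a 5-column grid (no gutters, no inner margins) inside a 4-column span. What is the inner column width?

Outer content = 2395 − 2·64 = 2267 px.
12c + 11·22 = 2267 → 12c = 2025 → c = 168.75 px.
4 columns plus 3 gutters: 675 + 66 = 741 px.
741 / 5 = 148.2 px per column.

148.2 px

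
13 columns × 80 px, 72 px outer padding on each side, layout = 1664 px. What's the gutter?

Content width = 1664 − 2·72 = 1520 px.
Columns use 1040 px, leaving 480 px across 12 gutters = 40 px each.

40 px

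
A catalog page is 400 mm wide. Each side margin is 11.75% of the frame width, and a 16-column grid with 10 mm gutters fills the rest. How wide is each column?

9.75 mm

400 × (1 − 2·11.75%) = 400 × 76.5% = 306 mm for the columns.
16 columns + 15 gutters: 16c + 15·10 = 306.
16c = 306 − 150 = 156, so c = 9.75 mm.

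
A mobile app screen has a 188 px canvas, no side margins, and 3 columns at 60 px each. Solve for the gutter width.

3 columns take 3·60 = 180 px; remaining 8 splits into 2 gutters.
g = 8 / 2 = 4 px.

4 px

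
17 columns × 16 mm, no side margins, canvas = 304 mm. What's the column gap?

2 mm

Columns use 272 mm, leaving 32 mm across 16 column gaps = 2 mm each.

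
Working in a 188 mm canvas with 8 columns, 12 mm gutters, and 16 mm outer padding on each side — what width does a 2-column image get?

Take off 32 mm of margins, leaving 156 mm.
8c + 7·12 = 156 → 8c = 72 → c = 9 mm.
Span of 2: 2·9 + 1·12 = 18 + 12 = 30 mm.

30 mm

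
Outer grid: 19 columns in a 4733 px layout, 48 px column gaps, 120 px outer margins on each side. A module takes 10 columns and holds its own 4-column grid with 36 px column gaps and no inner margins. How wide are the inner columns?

Subtract both margins: 4733 − 2·120 = 4493 px.
4493 − 18·48 = 3629; ÷19 gives c = 191 px.
10 columns plus 9 column gaps: 1910 + 432 = 2342 px.
4 columns + 3 column gaps: 4d + 3·36 = 2342.
4d = 2342 − 108 = 2234, so d = 558.5 px.

558.5 px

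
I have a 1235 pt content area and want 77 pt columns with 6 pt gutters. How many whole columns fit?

14 columns

14 columns: 14·77 + 13·6 = 1156 pt ≤ 1235.
15 columns: 1239 pt > 1235. So 14.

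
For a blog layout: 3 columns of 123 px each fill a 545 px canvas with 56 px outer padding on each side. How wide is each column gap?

32 px

Subtract both margins: 545 − 2·56 = 433 px.
Columns use 369 px, leaving 64 px across 2 column gaps = 32 px each.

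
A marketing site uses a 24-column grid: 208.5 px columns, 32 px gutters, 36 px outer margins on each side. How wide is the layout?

Total width: 2·36 + 24·208.5 + 23·32 = 5812 px.

5812 px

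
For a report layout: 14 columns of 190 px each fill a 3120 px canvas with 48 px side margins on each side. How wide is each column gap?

Inside the margins: 3120 − 96 = 3024 px.
Columns use 2660 px, leaving 364 px across 13 column gaps = 28 px each.

28 px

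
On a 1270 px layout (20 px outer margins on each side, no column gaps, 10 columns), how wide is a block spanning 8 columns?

984 px

Subtract both margins: 1270 − 2·20 = 1230 px.
10c = 1230 → c = 123 px.
8-column span = 8·123 = 984 px.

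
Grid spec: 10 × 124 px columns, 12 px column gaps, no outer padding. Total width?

1348 px

Container = 10·124 + 9·12 = 1240 + 108 = 1348 px.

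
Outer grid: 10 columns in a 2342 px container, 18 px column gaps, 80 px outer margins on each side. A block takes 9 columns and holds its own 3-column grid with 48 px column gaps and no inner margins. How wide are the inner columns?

Subtract both margins: 2342 − 2·80 = 2182 px.
10c + 9·18 = 2182 → 10c = 2020 → c = 202 px.
Span of 9: 9·202 + 8·18 = 1818 + 144 = 1962 px.
3d + 2·48 = 1962 → 3d = 1866 → d = 622 px.

622 px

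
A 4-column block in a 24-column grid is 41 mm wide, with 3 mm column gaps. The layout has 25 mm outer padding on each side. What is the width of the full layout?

311 mm

41 − 3·3 = 32; ÷4 gives c = 8 mm.
Total width: 2·25 + 24·8 + 23·3 = 311 mm.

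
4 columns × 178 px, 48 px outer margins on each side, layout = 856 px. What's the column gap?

16 px

Inside the margins: 856 − 96 = 760 px.
4 columns take 4·178 = 712 px; remaining 48 splits into 3 column gaps.
g = 48 / 3 = 16 px.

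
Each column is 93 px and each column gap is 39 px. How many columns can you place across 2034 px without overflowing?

15 columns: 15·93 + 14·39 = 1941 px ≤ 2034.
16 columns: 2073 px > 2034. So 15.

15 columns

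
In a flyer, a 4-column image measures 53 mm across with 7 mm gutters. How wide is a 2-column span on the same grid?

53 − 3·7 = 32; ÷4 gives c = 8 mm.
2 columns plus 1 gutter: 16 + 7 = 23 mm.

23 mm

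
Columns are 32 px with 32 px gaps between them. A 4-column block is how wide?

4-column span = 4·32 + 3·32 = 224 px.

224 px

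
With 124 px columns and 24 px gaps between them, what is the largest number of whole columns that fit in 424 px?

3 columns

k columns need k·124 + (k−1)·24 = k·148 − 24.
k·148 − 24 ≤ 424 → k ≤ 448 / 148 ≈ 3.03, so k = 3.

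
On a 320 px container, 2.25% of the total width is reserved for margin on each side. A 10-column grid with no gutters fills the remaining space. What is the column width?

30.56 px

Each margin = 2.25% of 320 = 7.2 px; content = 320 − 2·7.2 = 305.6 px.
305.6 / 10 = 30.56 px per column.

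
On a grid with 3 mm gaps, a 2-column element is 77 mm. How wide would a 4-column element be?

157 mm

2c + 1·3 = 77 → 2c = 74 → c = 37 mm.
4-column span = 4·37 + 3·3 = 157 mm.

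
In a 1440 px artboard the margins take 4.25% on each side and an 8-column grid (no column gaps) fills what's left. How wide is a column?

Each margin = 4.25% of 1440 = 61.2 px; content = 1440 − 2·61.2 = 1317.6 px.
With no column gaps, each column is 1317.6/8 = 164.7 px.

164.7 px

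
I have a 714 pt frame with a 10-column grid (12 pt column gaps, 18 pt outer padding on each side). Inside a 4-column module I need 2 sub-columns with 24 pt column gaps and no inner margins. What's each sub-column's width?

120 pt

Take off 36 pt of margins, leaving 678 pt.
678 − 9·12 = 570; ÷10 gives c = 57 pt.
Span of 4: 4·57 + 3·12 = 228 + 36 = 264 pt.
2 columns + 1 column gap: 2d + 1·24 = 264.
2d = 264 − 24 = 240, so d = 120 pt.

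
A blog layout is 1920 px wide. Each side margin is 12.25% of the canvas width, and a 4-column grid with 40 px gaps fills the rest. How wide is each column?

332.4 px

1920 × (1 − 2·12.25%) = 1920 × 75.5% = 1449.6 px for the columns.
1449.6 − 3·40 = 1329.6; ÷4 gives c = 332.4 px.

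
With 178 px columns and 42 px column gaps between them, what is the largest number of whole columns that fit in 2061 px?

9 columns

Each extra column adds 178 + 42 = 220 px.
(2061 + 42) / 220 = 9.56, so 9 columns fit.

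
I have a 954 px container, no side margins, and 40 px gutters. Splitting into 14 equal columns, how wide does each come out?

14c + 13·40 = 954 → 14c = 434 → c = 31 px.

31 px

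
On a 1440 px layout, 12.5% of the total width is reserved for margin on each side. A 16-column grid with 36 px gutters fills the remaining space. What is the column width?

33.75 px

1440 × (1 − 2·12.5%) = 1440 × 75% = 1080 px for the columns.
Subtracting 15 gutters of 36 leaves 540 for 16 columns, so c = 33.75 px.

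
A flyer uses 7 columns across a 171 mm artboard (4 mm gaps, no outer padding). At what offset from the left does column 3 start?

7 columns + 6 gaps: 7c + 6·4 = 171.
7c = 171 − 24 = 147, so c = 21 mm.
Each column+gutter stride is 25 mm; with no margin, 2 of them is 50 mm.

50 mm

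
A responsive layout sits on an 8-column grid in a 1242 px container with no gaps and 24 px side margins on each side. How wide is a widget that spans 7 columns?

1044.75 px

Inside the margins: 1242 − 48 = 1194 px.
8c = 1194 → c = 149.25 px.
7-column span = 7·149.25 = 1044.75 px.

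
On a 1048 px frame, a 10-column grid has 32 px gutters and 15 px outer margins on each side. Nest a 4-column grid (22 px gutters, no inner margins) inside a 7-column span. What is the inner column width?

Inside the margins: 1048 − 30 = 1018 px.
1018 − 9·32 = 730; ÷10 gives c = 73 px.
7-column span = 7·73 + 6·32 = 703 px.
4d + 3·22 = 703 → 4d = 637 → d = 159.25 px.

159.25 px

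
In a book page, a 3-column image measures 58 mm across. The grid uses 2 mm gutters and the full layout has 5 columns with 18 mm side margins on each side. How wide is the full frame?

58 − 2·2 = 54; ÷3 gives c = 18 mm.
Adding margins, columns and gutters: 36 + 90 + 8 = 134 mm.

134 mm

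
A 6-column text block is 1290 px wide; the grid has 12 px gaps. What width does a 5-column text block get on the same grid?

6 columns + 5 gaps: 6c + 5·12 = 1290.
6c = 1290 − 60 = 1230, so c = 205 px.
Span of 5: 5·205 + 4·12 = 1025 + 48 = 1073 px.

1073 px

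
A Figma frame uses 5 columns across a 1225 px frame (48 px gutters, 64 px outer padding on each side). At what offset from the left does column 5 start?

Take off 128 px of margins, leaving 1097 px.
5c + 4·48 = 1097 → 5c = 905 → c = 181 px.
Before column 5: the margin + 4 columns + 4 gutters.
Offset = 64 + 4·(181 + 48) = 64 + 916 = 980 px.

980 px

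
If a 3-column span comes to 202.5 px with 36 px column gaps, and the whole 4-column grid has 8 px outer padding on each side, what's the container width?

298 px

3c + 2·36 = 202.5 → 3c = 130.5 → c = 43.5 px.
Container = 2·8 + 4·43.5 + 3·36 = 16 + 174 + 108 = 298 px.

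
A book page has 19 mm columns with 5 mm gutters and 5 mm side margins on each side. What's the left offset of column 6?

Column 6 starts at margin + 5·(column + gutter) = 5 + 5·24 = 125 mm.

125 mm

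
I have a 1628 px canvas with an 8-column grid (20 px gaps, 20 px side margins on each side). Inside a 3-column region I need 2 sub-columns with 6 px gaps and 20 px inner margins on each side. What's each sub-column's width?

Take off 40 px of margins, leaving 1588 px.
Subtracting 7 gaps of 20 leaves 1448 for 8 columns, so c = 181 px.
3 columns plus 2 gaps: 543 + 40 = 583 px.
Inner content = 583 − 2·20 = 543 px.
2 columns + 1 gap: 2d + 1·6 = 543.
2d = 543 − 6 = 537, so d = 268.5 px.

268.5 px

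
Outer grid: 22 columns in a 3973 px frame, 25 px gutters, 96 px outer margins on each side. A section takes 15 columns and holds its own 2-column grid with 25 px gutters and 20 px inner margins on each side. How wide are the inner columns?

Inside the margins: 3973 − 192 = 3781 px.
3781 − 21·25 = 3256; ÷22 gives c = 148 px.
Span of 15: 15·148 + 14·25 = 2220 + 350 = 2570 px.
Inner content = 2570 − 2·20 = 2530 px.
2d + 1·25 = 2530 → 2d = 2505 → d = 1252.5 px.

1252.5 px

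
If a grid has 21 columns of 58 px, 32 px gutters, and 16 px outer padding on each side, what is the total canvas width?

1890 px

Total width: 2·16 + 21·58 + 20·32 = 1890 px.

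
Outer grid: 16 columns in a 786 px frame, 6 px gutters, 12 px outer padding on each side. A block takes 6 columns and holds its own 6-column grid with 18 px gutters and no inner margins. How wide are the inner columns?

32 px

Take off 24 px of margins, leaving 762 px.
Subtracting 15 gutters of 6 leaves 672 for 16 columns, so c = 42 px.
Span of 6: 6·42 + 5·6 = 252 + 30 = 282 px.
6d + 5·18 = 282 → 6d = 192 → d = 32 px.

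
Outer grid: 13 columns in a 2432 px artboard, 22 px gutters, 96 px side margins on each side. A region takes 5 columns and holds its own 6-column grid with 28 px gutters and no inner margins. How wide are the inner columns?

118 px

Subtract both margins: 2432 − 2·96 = 2240 px.
2240 − 12·22 = 1976; ÷13 gives c = 152 px.
Span of 5: 5·152 + 4·22 = 760 + 88 = 848 px.
Subtracting 5 gutters of 28 leaves 708 for 6 columns, so d = 118 px.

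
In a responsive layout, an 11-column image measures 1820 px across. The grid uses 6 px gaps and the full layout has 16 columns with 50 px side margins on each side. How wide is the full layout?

2750 px

Subtracting 10 gaps of 6 leaves 1760 for 11 columns, so c = 160 px.
Total width: 2·50 + 16·160 + 15·6 = 2750 px.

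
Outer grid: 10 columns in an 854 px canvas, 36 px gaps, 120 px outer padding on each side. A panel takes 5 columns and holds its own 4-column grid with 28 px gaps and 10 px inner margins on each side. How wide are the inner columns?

46.25 px

Take off 240 px of margins, leaving 614 px.
10 columns + 9 gaps: 10c + 9·36 = 614.
10c = 614 − 324 = 290, so c = 29 px.
Span of 5: 5·29 + 4·36 = 145 + 144 = 289 px.
Inner content = 289 − 2·10 = 269 px.
4 columns + 3 gaps: 4d + 3·28 = 269.
4d = 269 − 84 = 185, so d = 46.25 px.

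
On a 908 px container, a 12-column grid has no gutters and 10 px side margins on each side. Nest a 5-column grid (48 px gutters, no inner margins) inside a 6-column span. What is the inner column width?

50.4 px

Take off 20 px of margins, leaving 888 px.
888 / 12 = 74 px per column.
With no gutters, 6 columns span 6·74 = 444 px.
5d + 4·48 = 444 → 5d = 252 → d = 50.4 px.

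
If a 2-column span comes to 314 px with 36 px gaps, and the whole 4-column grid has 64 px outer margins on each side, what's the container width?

792 px

Subtracting 1 gap of 36 leaves 278 for 2 columns, so c = 139 px.
Container = 2·64 + 4·139 + 3·36 = 128 + 556 + 108 = 792 px.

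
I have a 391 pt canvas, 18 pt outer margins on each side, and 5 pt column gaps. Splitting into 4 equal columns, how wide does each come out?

85 pt

Inside the margins: 391 − 36 = 355 pt.
4 columns + 3 column gaps: 4c + 3·5 = 355.
4c = 355 − 15 = 340, so c = 85 pt.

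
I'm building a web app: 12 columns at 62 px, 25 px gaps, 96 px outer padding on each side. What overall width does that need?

1211 px

Adding margins, columns and gutters: 192 + 744 + 275 = 1211 px.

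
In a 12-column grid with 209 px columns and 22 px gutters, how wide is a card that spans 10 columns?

2288 px

10 columns plus 9 gutters: 2090 + 198 = 2288 px.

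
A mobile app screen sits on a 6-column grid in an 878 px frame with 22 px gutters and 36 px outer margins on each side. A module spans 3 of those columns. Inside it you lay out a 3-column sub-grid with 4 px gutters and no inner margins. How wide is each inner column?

128 px

Inside the margins: 878 − 72 = 806 px.
6 columns + 5 gutters: 6c + 5·22 = 806.
6c = 806 − 110 = 696, so c = 116 px.
Span of 3: 3·116 + 2·22 = 348 + 44 = 392 px.
3 columns + 2 gutters: 3d + 2·4 = 392.
3d = 392 − 8 = 384, so d = 128 px.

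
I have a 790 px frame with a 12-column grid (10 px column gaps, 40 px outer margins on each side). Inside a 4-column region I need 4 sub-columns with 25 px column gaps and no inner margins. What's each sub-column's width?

Outer content = 790 − 2·40 = 710 px.
Subtracting 11 column gaps of 10 leaves 600 for 12 columns, so c = 50 px.
Span of 4: 4·50 + 3·10 = 200 + 30 = 230 px.
4d + 3·25 = 230 → 4d = 155 → d = 38.75 px.

38.75 px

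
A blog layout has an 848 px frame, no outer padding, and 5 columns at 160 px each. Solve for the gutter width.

5·160 + 4g = 848 → 4g = 48 → g = 12 px.

12 px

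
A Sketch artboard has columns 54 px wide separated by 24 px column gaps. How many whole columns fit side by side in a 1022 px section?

Each extra column adds 54 + 24 = 78 px.
(1022 + 24) / 78 = 13.41, so 13 columns fit.

13 columns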